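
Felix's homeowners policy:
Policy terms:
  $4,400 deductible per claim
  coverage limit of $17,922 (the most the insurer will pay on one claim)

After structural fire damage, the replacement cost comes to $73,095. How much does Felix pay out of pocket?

After the deductible, $73,095 − $4,400 = $68,695 remains.
$68,695 exceeds the $17,922 limit, so the insurer pays the limit: $17,922.
The homeowner bears the rest of the original loss: $73,095 − $17,922 = $55,173.

$55,173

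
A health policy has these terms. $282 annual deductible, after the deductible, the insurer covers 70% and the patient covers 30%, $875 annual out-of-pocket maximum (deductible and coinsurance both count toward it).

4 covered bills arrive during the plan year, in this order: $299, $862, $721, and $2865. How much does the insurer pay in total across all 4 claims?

Claim 1 ($299): $282 to deductible, leaving $17; patient's 30% is $5.10. Cost to patient: $287.10. OOP to date $287.10. Plan pays $299 − $287.10 = $11.90.
Claim 2 ($862): deductible already satisfied, so patient's share is 30% × $862 = $258.60. Cost to patient: $258.60. OOP to date $545.70. Plan pays $862 − $258.60 = $603.40.
Claim 3 ($721): deductible already satisfied, so patient's share is 30% × $721 = $216.30. Patient pays $216.30; OOP now $762. Insurer: $721 − $216.30 = $504.70.
Claim 4 ($2865): deductible met; 30% of $2865 = $859.50. OOP would hit $1621.50 > $875, so the cap limits the patient to $875 − $762 = $113. Insurer: $2865 − $113 = $2752.
Insurer total: $11.90 + $603.40 + $504.70 + $2752 = $3872.

$3872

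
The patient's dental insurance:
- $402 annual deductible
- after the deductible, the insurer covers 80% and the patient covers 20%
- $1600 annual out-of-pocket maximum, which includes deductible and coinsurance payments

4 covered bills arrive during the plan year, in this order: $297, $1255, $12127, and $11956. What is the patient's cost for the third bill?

Claim 1 — $297: all of it applies to the deductible. Cost to patient: $297. OOP to date $297.
Claim 2 — $1255: $105 finishes the deductible; $1150 goes to coinsurance; patient's 20% is $230. Cost to patient: $335. OOP to date $632.
Claim 3 — $12127: deductible met; 20% of $12127 = $2425.40. Adding that to $632 gives $3057.40, past the $1600 cap; patient pays only $1600 − $632 = $968.

$968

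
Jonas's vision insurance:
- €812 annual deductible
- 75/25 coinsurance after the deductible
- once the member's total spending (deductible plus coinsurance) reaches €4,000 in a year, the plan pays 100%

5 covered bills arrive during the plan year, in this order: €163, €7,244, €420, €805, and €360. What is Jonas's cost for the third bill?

Claim 1 (€163): entire amount goes to the deductible. Cost to member: €163. OOP to date €163.
Claim 2 (€7,244): €649 to deductible, leaving €6,595; coinsurance €6,595 × 25% = €1,648.75. Member pays €2,297.75; OOP now €2,460.75.
Claim 3 (€420): deductible already satisfied, so member's share is 25% × €420 = €105. Cost to member: €105. OOP to date €2,565.75.

€105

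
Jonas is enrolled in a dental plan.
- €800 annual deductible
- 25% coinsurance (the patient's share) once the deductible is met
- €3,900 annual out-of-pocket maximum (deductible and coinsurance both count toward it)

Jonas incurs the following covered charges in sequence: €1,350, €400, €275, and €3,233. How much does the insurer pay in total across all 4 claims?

Bill 1, €1,350: deductible takes €800, €550 remains; 25% of €550 = €137.50. Patient pays €937.50; OOP now €937.50. Insurer: €1,350 − €937.50 = €412.50.
Bill 2, €400: 25% coinsurance on €400 = €100. Patient pays €100; OOP now €1,037.50. Insurer: €400 − €100 = €300.
Bill 3, €275: deductible met; 25% of €275 = €68.75. Patient pays €68.75; OOP now €1,106.25. Insurer: €275 − €68.75 = €206.25.
Bill 4, €3,233: 25% coinsurance on €3,233 = €808.25. Patient owes €808.25 (running OOP €1,914.50). Insurer: €3,233 − €808.25 = €2,424.75.
Insurer total = bills − patient's total = €5,258 − €1,914.50 = €3,343.50.

€3,343.50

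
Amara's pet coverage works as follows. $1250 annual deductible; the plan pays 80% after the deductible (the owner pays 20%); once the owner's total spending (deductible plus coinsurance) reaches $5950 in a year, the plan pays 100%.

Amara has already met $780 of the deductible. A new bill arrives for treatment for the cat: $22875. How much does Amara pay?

$4951

Remaining deductible: $1250 − $780 = $470.
That leaves $22875 − $470 = $22405 for coinsurance.
Owner's 20% share of $22405 is $4481.
So the owner owes $470 + $4481 = $4951 before any cap.
Cumulative spending $780 + $4951 = $5731 stays under the $5950 maximum.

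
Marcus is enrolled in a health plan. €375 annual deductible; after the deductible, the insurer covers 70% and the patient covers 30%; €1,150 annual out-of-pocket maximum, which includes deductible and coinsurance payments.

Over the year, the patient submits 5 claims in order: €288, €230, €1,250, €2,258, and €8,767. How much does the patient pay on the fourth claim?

#1 (€288): entire amount goes to the deductible. Patient pays €288; OOP now €288.
#2 (€230): €87 to deductible, leaving €143; 30% of €143 = €42.90. Patient owes €129.90 (running OOP €417.90).
#3 (€1,250): deductible met; 30% of €1,250 = €375. Patient pays €375; OOP now €792.90.
#4 (€2,258): deductible met; 30% of €2,258 = €677.40. OOP would hit €1,470.30 > €1,150, so the cap limits the patient to €1,150 − €792.90 = €357.10.

€357.10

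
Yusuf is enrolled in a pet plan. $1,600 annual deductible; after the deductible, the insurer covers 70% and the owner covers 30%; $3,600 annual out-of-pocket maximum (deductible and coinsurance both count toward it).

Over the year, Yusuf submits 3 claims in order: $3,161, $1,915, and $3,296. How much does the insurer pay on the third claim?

$2,338.80

Bill 1, $3,161: $1,600 to deductible, leaving $1,561; 30% of $1,561 = $468.30. Cost to owner: $2,068.30. OOP to date $2,068.30. Insurer: $3,161 − $2,068.30 = $1,092.70.
Bill 2, $1,915: 30% coinsurance on $1,915 = $574.50. Owner owes $574.50 (running OOP $2,642.80). Insurer: $1,915 − $574.50 = $1,340.50.
Bill 3, $3,296: deductible met; 30% of $3,296 = $988.80. OOP would hit $3,631.60 > $3,600, so the cap limits the owner to $3,600 − $2,642.80 = $957.20. Plan pays $3,296 − $957.20 = $2,338.80.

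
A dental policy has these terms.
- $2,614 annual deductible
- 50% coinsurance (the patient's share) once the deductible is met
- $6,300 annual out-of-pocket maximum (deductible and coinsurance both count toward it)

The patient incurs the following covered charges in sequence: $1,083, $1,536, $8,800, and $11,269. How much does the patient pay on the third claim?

$3,683.50

Claim 1 — $1,083: all of it applies to the deductible. Patient pays $1,083; OOP now $1,083.
Claim 2 — $1,536: $1,531 finishes the deductible; $5 goes to coinsurance; patient's 50% is $2.50. Patient pays $1,533.50; OOP now $2,616.50.
Claim 3 — $8,800: deductible already satisfied, so patient's share is 50% × $8,800 = $4,400. That would push OOP to $7,016.50, over the $6,300 cap, so patient pays $6,300 − $2,616.50 = $3,683.50.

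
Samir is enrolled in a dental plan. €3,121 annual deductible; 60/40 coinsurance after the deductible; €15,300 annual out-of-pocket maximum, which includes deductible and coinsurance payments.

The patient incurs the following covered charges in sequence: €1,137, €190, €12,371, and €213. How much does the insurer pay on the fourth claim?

#1 (€1,137): all of it applies to the deductible. Patient pays €1,137; OOP now €1,137. Plan pays €1,137 − €1,137 = €0.
#2 (€190): all of it applies to the deductible. Cost to patient: €190. OOP to date €1,327. Plan pays €190 − €190 = €0.
#3 (€12,371): €1,794 finishes the deductible; €10,577 goes to coinsurance; patient's 40% is €4,230.80. Cost to patient: €6,024.80. OOP to date €7,351.80. Plan pays €12,371 − €6,024.80 = €6,346.20.
#4 (€213): 40% coinsurance on €213 = €85.20. Patient owes €85.20 (running OOP €7,437). Plan pays €213 − €85.20 = €127.80.

€127.80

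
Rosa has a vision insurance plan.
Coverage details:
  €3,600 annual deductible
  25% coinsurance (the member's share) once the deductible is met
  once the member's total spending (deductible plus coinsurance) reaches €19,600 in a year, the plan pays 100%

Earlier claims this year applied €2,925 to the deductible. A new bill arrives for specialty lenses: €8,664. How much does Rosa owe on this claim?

Remaining deductible: €3,600 − €2,925 = €675.
The remaining €7,989 (= €8,664 − €675) moves to coinsurance.
25% of €7,989 = €1,997.25 falls to the member.
Member responsibility before any cap: €675 + €1,997.25 = €2,672.25.
Year-to-date out-of-pocket becomes €2,925 + €2,672.25 = €5,597.25, still under the €19,600 maximum, so no cap applies.

€2,672.25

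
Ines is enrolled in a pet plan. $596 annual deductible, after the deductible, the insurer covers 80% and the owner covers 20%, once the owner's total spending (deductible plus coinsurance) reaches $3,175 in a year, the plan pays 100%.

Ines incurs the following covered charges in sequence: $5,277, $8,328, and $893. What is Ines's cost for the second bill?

$1,642.80

#1 ($5,277): $596 finishes the deductible; $4,681 goes to coinsurance; 20% of $4,681 = $936.20. Owner pays $1,532.20; OOP now $1,532.20.
#2 ($8,328): deductible met; 20% of $8,328 = $1,665.60. That would push OOP to $3,197.80, over the $3,175 cap, so owner pays $3,175 − $1,532.20 = $1,642.80.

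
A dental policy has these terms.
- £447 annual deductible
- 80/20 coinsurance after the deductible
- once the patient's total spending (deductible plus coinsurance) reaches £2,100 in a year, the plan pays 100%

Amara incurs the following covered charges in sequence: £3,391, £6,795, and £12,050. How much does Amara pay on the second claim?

£1,064.20

Claim 1 — £3,391: £447 to deductible, leaving £2,944; 20% of £2,944 = £588.80. Patient owes £1,035.80 (running OOP £1,035.80).
Claim 2 — £6,795: 20% coinsurance on £6,795 = £1,359. OOP would hit £2,394.80 > £2,100, so the cap limits the patient to £2,100 − £1,035.80 = £1,064.20.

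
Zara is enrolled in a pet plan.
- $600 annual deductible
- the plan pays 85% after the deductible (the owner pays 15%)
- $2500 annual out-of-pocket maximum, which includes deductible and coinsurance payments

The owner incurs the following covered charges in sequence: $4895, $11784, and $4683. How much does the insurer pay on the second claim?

$10528.25

Claim 1 — $4895: $600 finishes the deductible; $4295 goes to coinsurance; owner's 15% is $644.25. Owner owes $1244.25 (running OOP $1244.25). Insurer: $4895 − $1244.25 = $3650.75.
Claim 2 — $11784: deductible met; 15% of $11784 = $1767.60. Adding that to $1244.25 gives $3011.85, past the $2500 cap; owner pays only $2500 − $1244.25 = $1255.75. Insurer: $11784 − $1255.75 = $10528.25.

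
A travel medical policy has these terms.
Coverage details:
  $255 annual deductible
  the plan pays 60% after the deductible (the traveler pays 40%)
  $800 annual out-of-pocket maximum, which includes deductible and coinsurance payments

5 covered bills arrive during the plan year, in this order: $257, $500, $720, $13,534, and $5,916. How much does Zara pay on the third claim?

$288

Claim 1 — $257: deductible takes $255, $2 remains; traveler's 40% is $0.80. Traveler pays $255.80; OOP now $255.80.
Claim 2 — $500: deductible met; 40% of $500 = $200. Traveler owes $200 (running OOP $455.80).
Claim 3 — $720: deductible already satisfied, so traveler's share is 40% × $720 = $288. Traveler owes $288 (running OOP $743.80).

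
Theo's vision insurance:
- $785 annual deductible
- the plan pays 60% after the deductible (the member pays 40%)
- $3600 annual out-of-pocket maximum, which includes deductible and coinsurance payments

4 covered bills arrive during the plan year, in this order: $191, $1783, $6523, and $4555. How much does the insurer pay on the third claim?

Claim 1 ($191): entire amount goes to the deductible. Cost to member: $191. OOP to date $191. Insurer: $191 − $191 = $0.
Claim 2 ($1783): $594 to deductible, leaving $1189; member's 40% is $475.60. Member pays $1069.60; OOP now $1260.60. Insurer: $1783 − $1069.60 = $713.40.
Claim 3 ($6523): deductible met; 40% of $6523 = $2609.20. Adding that to $1260.60 gives $3869.80, past the $3600 cap; member pays only $3600 − $1260.60 = $2339.40. Plan pays $6523 − $2339.40 = $4183.60.

$4183.60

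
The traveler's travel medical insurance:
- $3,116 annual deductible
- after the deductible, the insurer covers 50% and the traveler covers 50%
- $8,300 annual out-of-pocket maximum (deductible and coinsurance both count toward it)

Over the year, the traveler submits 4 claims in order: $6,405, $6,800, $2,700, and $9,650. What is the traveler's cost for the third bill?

Claim 1 ($6,405): $3,116 finishes the deductible; $3,289 goes to coinsurance; 50% of $3,289 = $1,644.50. Traveler owes $4,760.50 (running OOP $4,760.50).
Claim 2 ($6,800): deductible already satisfied, so traveler's share is 50% × $6,800 = $3,400. Traveler pays $3,400; OOP now $8,160.50.
Claim 3 ($2,700): 50% coinsurance on $2,700 = $1,350. That would push OOP to $9,510.50, over the $8,300 cap, so traveler pays $8,300 − $8,160.50 = $139.50.

$139.50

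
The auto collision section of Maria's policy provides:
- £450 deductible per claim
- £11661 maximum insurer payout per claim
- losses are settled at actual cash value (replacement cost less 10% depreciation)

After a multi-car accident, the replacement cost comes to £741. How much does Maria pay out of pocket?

£524.10

Depreciate 10%: the covered value is £741 × 0.9 = £666.90.
Less the £450 deductible: £666.90 − £450 = £216.90.
£216.90 ≤ £11661, so the limit doesn't bind; insurer pays £216.90.
Driver's share is the uncovered remainder: £741 − £216.90 = £524.10.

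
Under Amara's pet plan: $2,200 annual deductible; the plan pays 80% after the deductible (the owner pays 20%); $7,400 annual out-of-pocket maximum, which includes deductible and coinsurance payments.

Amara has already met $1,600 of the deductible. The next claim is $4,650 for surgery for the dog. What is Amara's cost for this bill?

Deductible still to meet: $2,200 − $1,600 = $600.
That leaves $4,650 − $600 = $4,050 for coinsurance.
20% of $4,050 = $810 falls to the owner.
So the owner owes $600 + $810 = $1,410 before any cap.
Total out-of-pocket so far would be $1,600 + $1,410 = $3,010, below the $7,400 cap — no reduction.

$1,410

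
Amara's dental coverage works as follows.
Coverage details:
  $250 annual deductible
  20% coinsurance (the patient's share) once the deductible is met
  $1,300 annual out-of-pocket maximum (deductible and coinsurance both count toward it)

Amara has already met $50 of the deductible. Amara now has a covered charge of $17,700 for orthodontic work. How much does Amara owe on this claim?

$1,250

$50 of the $250 deductible is already met, leaving $200.
That leaves $17,700 − $200 = $17,500 for coinsurance.
20% of $17,500 = $3,500 falls to the patient.
Patient responsibility before any cap: $200 + $3,500 = $3,700.
Adding $3,700 to the $50 already spent would give $3,750, which exceeds the $1,300 cap; the patient pays just $1,300 − $50 = $1,250.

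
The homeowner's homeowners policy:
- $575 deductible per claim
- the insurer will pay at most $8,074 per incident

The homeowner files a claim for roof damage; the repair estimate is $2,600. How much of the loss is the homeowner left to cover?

After the deductible, $2,600 − $575 = $2,025 remains.
$2,025 is within the $8,074 limit, so the insurer pays $2,025.
Homeowner's share is the uncovered remainder: $2,600 − $2,025 = $575.

$575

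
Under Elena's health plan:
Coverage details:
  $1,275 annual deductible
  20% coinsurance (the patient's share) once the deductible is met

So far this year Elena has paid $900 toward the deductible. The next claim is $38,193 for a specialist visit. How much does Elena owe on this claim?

Deductible still to meet: $1,275 − $900 = $375.
After the $375 deductible portion, $38,193 − $375 = $37,818 is subject to coinsurance.
20% of $37,818 = $7,563.60 falls to the patient.
So the patient owes $375 + $7,563.60 = $7,938.60.

$7,938.60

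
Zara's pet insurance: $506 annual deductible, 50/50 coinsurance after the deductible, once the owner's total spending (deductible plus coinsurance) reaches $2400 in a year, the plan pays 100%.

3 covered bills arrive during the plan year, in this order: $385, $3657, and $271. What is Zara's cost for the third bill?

$126

Claim 1 ($385): entire amount goes to the deductible. Cost to owner: $385. OOP to date $385.
Claim 2 ($3657): deductible takes $121, $3536 remains; coinsurance $3536 × 50% = $1768. Owner owes $1889 (running OOP $2274).
Claim 3 ($271): 50% coinsurance on $271 = $135.50. Adding that to $2274 gives $2409.50, past the $2400 cap; owner pays only $2400 − $2274 = $126.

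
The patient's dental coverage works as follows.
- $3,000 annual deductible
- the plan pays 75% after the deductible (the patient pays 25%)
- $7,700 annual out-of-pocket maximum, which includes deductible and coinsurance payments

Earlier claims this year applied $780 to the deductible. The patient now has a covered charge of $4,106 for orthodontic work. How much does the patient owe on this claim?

$2,691.50

Remaining deductible: $3,000 − $780 = $2,220.
That leaves $4,106 − $2,220 = $1,886 for coinsurance.
Coinsurance: $1,886 × 25% = $471.50.
Patient responsibility before any cap: $2,220 + $471.50 = $2,691.50.
Cumulative spending $780 + $2,691.50 = $3,471.50 stays under the $7,700 maximum.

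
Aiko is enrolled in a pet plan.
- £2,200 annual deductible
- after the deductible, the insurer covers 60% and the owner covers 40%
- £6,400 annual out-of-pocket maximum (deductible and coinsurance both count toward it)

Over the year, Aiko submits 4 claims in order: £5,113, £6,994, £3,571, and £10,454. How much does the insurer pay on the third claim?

£3,333.80

Claim 1 (£5,113): deductible takes £2,200, £2,913 remains; coinsurance £2,913 × 40% = £1,165.20. Owner pays £3,365.20; OOP now £3,365.20. Insurer: £5,113 − £3,365.20 = £1,747.80.
Claim 2 (£6,994): 40% coinsurance on £6,994 = £2,797.60. Owner owes £2,797.60 (running OOP £6,162.80). Insurer: £6,994 − £2,797.60 = £4,196.40.
Claim 3 (£3,571): deductible met; 40% of £3,571 = £1,428.40. That would push OOP to £7,591.20, over the £6,400 cap, so owner pays £6,400 − £6,162.80 = £237.20. Plan pays £3,571 − £237.20 = £3,333.80.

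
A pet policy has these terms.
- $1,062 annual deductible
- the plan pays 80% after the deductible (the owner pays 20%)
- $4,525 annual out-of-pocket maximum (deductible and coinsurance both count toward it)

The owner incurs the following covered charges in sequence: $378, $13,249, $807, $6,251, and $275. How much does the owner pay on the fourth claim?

$788.60

Bill 1, $378: entire amount goes to the deductible. Cost to owner: $378. OOP to date $378.
Bill 2, $13,249: $684 finishes the deductible; $12,565 goes to coinsurance; coinsurance $12,565 × 20% = $2,513. Owner owes $3,197 (running OOP $3,575).
Bill 3, $807: deductible already satisfied, so owner's share is 20% × $807 = $161.40. Owner pays $161.40; OOP now $3,736.40.
Bill 4, $6,251: deductible already satisfied, so owner's share is 20% × $6,251 = $1,250.20. OOP would hit $4,986.60 > $4,525, so the cap limits the owner to $4,525 − $3,736.40 = $788.60.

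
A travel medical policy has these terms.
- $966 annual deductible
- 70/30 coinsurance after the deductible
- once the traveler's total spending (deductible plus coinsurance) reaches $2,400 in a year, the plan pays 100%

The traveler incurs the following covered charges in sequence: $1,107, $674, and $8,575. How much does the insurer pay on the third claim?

$7,385.50

Bill 1, $1,107: $966 to deductible, leaving $141; traveler's 30% is $42.30. Traveler owes $1,008.30 (running OOP $1,008.30). Plan pays $1,107 − $1,008.30 = $98.70.
Bill 2, $674: deductible met; 30% of $674 = $202.20. Traveler owes $202.20 (running OOP $1,210.50). Insurer: $674 − $202.20 = $471.80.
Bill 3, $8,575: deductible already satisfied, so traveler's share is 30% × $8,575 = $2,572.50. Adding that to $1,210.50 gives $3,783, past the $2,400 cap; traveler pays only $2,400 − $1,210.50 = $1,189.50. Plan pays $8,575 − $1,189.50 = $7,385.50.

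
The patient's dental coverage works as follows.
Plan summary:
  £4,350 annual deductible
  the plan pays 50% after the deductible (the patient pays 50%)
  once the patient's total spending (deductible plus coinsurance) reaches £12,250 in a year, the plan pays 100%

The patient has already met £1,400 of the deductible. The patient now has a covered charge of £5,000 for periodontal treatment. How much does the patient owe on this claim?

£3,975

Remaining deductible: £4,350 − £1,400 = £2,950.
That leaves £5,000 − £2,950 = £2,050 for coinsurance.
Patient's 50% share of £2,050 is £1,025.
So the patient owes £2,950 + £1,025 = £3,975 before any cap.
Total out-of-pocket so far would be £1,400 + £3,975 = £5,375, below the £12,250 cap — no reduction.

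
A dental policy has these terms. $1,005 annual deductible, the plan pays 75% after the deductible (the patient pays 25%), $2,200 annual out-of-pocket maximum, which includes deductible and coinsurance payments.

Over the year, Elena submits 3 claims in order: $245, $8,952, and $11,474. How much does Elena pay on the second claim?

$1,955

Bill 1, $245: entire amount goes to the deductible. Patient pays $245; OOP now $245.
Bill 2, $8,952: $760 to deductible, leaving $8,192; 25% of $8,192 = $2,048. Together that's $760 + $2,048 = $2,808. That would push OOP to $3,053, over the $2,200 cap, so patient pays $2,200 − $245 = $1,955.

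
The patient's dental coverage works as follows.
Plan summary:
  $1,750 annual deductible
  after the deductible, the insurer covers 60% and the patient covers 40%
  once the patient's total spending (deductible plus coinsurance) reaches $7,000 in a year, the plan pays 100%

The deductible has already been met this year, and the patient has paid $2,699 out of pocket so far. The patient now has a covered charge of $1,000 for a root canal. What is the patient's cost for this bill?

With the deductible met, the entire $1,000 is subject to coinsurance.
Coinsurance: $1,000 × 40% = $400.
Year-to-date out-of-pocket becomes $2,699 + $400 = $3,099, still under the $7,000 maximum, so no cap applies.

$400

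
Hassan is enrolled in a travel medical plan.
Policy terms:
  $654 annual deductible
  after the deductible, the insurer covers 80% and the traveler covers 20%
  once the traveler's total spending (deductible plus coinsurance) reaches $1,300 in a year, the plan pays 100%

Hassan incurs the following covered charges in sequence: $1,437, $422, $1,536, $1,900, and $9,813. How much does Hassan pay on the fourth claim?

Claim 1 ($1,437): $654 to deductible, leaving $783; 20% of $783 = $156.60. Traveler owes $810.60 (running OOP $810.60).
Claim 2 ($422): 20% coinsurance on $422 = $84.40. Traveler pays $84.40; OOP now $895.
Claim 3 ($1,536): deductible already satisfied, so traveler's share is 20% × $1,536 = $307.20. Traveler pays $307.20; OOP now $1,202.20.
Claim 4 ($1,900): deductible met; 20% of $1,900 = $380. That would push OOP to $1,582.20, over the $1,300 cap, so traveler pays $1,300 − $1,202.20 = $97.80.

$97.80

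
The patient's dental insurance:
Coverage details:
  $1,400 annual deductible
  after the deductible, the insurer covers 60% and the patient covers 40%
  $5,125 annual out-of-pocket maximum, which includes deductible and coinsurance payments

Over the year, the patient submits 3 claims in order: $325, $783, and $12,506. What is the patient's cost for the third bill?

$4,017

Bill 1, $325: all of it applies to the deductible. Cost to patient: $325. OOP to date $325.
Bill 2, $783: fully absorbed by the deductible. Patient owes $783 (running OOP $1,108).
Bill 3, $12,506: $292 to deductible, leaving $12,214; patient's 40% is $4,885.60. Claim cost before the cap: $292 + $4,885.60 = $5,177.60. OOP would hit $6,285.60 > $5,125, so the cap limits the patient to $5,125 − $1,108 = $4,017.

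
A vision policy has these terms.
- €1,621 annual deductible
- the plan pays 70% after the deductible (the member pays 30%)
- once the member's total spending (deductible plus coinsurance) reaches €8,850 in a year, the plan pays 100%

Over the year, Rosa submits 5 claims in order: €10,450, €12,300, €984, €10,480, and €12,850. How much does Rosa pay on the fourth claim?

€595.10

Claim 1 (€10,450): €1,621 finishes the deductible; €8,829 goes to coinsurance; coinsurance €8,829 × 30% = €2,648.70. Member pays €4,269.70; OOP now €4,269.70.
Claim 2 (€12,300): deductible met; 30% of €12,300 = €3,690. Member owes €3,690 (running OOP €7,959.70).
Claim 3 (€984): 30% coinsurance on €984 = €295.20. Cost to member: €295.20. OOP to date €8,254.90.
Claim 4 (€10,480): deductible already satisfied, so member's share is 30% × €10,480 = €3,144. That would push OOP to €11,398.90, over the €8,850 cap, so member pays €8,850 − €8,254.90 = €595.10.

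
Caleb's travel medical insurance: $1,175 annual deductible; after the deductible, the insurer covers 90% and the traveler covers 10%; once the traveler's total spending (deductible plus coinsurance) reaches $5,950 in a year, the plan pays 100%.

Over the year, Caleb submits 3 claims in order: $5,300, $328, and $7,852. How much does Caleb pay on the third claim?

$785.20

Claim 1 — $5,300: $1,175 finishes the deductible; $4,125 goes to coinsurance; coinsurance $4,125 × 10% = $412.50. Traveler pays $1,587.50; OOP now $1,587.50.
Claim 2 — $328: deductible already satisfied, so traveler's share is 10% × $328 = $32.80. Traveler owes $32.80 (running OOP $1,620.30).
Claim 3 — $7,852: 10% coinsurance on $7,852 = $785.20. Traveler pays $785.20; OOP now $2,405.50.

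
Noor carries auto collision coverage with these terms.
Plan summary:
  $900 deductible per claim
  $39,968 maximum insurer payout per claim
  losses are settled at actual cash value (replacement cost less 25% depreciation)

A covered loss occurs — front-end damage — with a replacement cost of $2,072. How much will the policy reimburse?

Depreciate 25%: the covered value is $2,072 × 0.75 = $1,554.
Subtract the deductible: $1,554 − $900 = $654.
$654 ≤ $39,968, so the limit doesn't bind; insurer pays $654.

$654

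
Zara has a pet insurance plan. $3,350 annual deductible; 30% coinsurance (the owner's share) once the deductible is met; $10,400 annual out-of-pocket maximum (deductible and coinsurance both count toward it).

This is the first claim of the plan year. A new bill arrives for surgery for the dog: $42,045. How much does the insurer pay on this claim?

$31,645

The full $3,350 deductible is still open; $3,350 of this bill applies to it.
After the $3,350 deductible portion, $42,045 − $3,350 = $38,695 is subject to coinsurance.
30% of $38,695 = $11,608.50 falls to the owner.
That puts the owner's cost at $3,350 + $11,608.50 = $14,958.50 before any cap.
That would bring total out-of-pocket to $14,958.50, past the $10,400 cap. The owner is capped at $10,400 − $0 = $10,400 on this claim.
Insurer pays the balance: $42,045 − $10,400 = $31,645.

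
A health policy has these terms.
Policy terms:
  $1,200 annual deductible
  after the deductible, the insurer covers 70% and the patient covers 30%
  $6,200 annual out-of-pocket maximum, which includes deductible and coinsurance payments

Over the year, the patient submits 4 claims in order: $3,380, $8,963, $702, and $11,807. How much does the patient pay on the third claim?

Claim 1 — $3,380: deductible takes $1,200, $2,180 remains; patient's 30% is $654. Cost to patient: $1,854. OOP to date $1,854.
Claim 2 — $8,963: deductible met; 30% of $8,963 = $2,688.90. Patient owes $2,688.90 (running OOP $4,542.90).
Claim 3 — $702: 30% coinsurance on $702 = $210.60. Patient pays $210.60; OOP now $4,753.50.

$210.60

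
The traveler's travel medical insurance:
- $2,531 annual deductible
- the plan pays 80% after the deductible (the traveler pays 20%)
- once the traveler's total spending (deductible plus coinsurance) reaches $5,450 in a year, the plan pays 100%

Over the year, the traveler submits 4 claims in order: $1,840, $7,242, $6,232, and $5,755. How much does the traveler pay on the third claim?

Claim 1 ($1,840): fully absorbed by the deductible. Traveler pays $1,840; OOP now $1,840.
Claim 2 ($7,242): $691 finishes the deductible; $6,551 goes to coinsurance; traveler's 20% is $1,310.20. Traveler owes $2,001.20 (running OOP $3,841.20).
Claim 3 ($6,232): 20% coinsurance on $6,232 = $1,246.40. Cost to traveler: $1,246.40. OOP to date $5,087.60.

$1,246.40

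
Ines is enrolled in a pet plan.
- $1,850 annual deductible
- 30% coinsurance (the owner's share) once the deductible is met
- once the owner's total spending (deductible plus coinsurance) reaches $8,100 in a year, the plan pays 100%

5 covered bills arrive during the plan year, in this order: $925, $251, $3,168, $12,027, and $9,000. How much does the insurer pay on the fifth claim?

Bill 1, $925: fully absorbed by the deductible. Owner owes $925 (running OOP $925). Plan pays $925 − $925 = $0.
Bill 2, $251: fully absorbed by the deductible. Owner owes $251 (running OOP $1,176). Plan pays $251 − $251 = $0.
Bill 3, $3,168: $674 to deductible, leaving $2,494; coinsurance $2,494 × 30% = $748.20. Owner pays $1,422.20; OOP now $2,598.20. Insurer: $3,168 − $1,422.20 = $1,745.80.
Bill 4, $12,027: deductible met; 30% of $12,027 = $3,608.10. Cost to owner: $3,608.10. OOP to date $6,206.30. Plan pays $12,027 − $3,608.10 = $8,418.90.
Bill 5, $9,000: 30% coinsurance on $9,000 = $2,700. Adding that to $6,206.30 gives $8,906.30, past the $8,100 cap; owner pays only $8,100 − $6,206.30 = $1,893.70. Insurer: $9,000 − $1,893.70 = $7,106.30.

$7,106.30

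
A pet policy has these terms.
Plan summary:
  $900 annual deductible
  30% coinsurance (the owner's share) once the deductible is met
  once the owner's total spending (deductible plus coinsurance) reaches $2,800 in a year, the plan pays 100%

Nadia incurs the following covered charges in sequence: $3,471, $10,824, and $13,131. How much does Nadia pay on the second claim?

$1,128.70

Bill 1, $3,471: $900 to deductible, leaving $2,571; owner's 30% is $771.30. Cost to owner: $1,671.30. OOP to date $1,671.30.
Bill 2, $10,824: deductible met; 30% of $10,824 = $3,247.20. Adding that to $1,671.30 gives $4,918.50, past the $2,800 cap; owner pays only $2,800 − $1,671.30 = $1,128.70.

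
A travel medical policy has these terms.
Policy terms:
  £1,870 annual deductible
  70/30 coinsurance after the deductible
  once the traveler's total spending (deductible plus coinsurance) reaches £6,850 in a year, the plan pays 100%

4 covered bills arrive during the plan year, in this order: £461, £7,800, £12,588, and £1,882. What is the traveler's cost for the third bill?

£3,062.70

Claim 1 (£461): all of it applies to the deductible. Traveler pays £461; OOP now £461.
Claim 2 (£7,800): deductible takes £1,409, £6,391 remains; coinsurance £6,391 × 30% = £1,917.30. Traveler owes £3,326.30 (running OOP £3,787.30).
Claim 3 (£12,588): deductible already satisfied, so traveler's share is 30% × £12,588 = £3,776.40. Adding that to £3,787.30 gives £7,563.70, past the £6,850 cap; traveler pays only £6,850 − £3,787.30 = £3,062.70.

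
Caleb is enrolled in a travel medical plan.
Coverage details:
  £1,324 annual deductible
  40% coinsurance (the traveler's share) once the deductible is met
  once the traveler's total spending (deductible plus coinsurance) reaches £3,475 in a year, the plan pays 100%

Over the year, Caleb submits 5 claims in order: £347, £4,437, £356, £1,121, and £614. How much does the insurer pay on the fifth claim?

£437.80

#1 (£347): entire amount goes to the deductible. Cost to traveler: £347. OOP to date £347. Insurer: £347 − £347 = £0.
#2 (£4,437): £977 to deductible, leaving £3,460; traveler's 40% is £1,384. Traveler pays £2,361; OOP now £2,708. Plan pays £4,437 − £2,361 = £2,076.
#3 (£356): 40% coinsurance on £356 = £142.40. Cost to traveler: £142.40. OOP to date £2,850.40. Insurer: £356 − £142.40 = £213.60.
#4 (£1,121): deductible already satisfied, so traveler's share is 40% × £1,121 = £448.40. Traveler pays £448.40; OOP now £3,298.80. Plan pays £1,121 − £448.40 = £672.60.
#5 (£614): deductible already satisfied, so traveler's share is 40% × £614 = £245.60. Adding that to £3,298.80 gives £3,544.40, past the £3,475 cap; traveler pays only £3,475 − £3,298.80 = £176.20. Insurer: £614 − £176.20 = £437.80.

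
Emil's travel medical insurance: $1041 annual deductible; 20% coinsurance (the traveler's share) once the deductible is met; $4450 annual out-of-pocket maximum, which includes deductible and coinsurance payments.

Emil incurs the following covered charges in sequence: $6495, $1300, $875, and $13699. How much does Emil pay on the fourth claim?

Claim 1 — $6495: deductible takes $1041, $5454 remains; coinsurance $5454 × 20% = $1090.80. Traveler pays $2131.80; OOP now $2131.80.
Claim 2 — $1300: 20% coinsurance on $1300 = $260. Traveler pays $260; OOP now $2391.80.
Claim 3 — $875: deductible met; 20% of $875 = $175. Cost to traveler: $175. OOP to date $2566.80.
Claim 4 — $13699: deductible already satisfied, so traveler's share is 20% × $13699 = $2739.80. OOP would hit $5306.60 > $4450, so the cap limits the traveler to $4450 − $2566.80 = $1883.20.

$1883.20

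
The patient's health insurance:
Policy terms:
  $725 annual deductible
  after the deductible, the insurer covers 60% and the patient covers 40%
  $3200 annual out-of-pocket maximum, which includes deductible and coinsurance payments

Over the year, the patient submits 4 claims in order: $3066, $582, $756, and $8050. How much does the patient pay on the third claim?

$302.40

Bill 1, $3066: deductible takes $725, $2341 remains; 40% of $2341 = $936.40. Patient pays $1661.40; OOP now $1661.40.
Bill 2, $582: deductible met; 40% of $582 = $232.80. Cost to patient: $232.80. OOP to date $1894.20.
Bill 3, $756: deductible already satisfied, so patient's share is 40% × $756 = $302.40. Patient pays $302.40; OOP now $2196.60.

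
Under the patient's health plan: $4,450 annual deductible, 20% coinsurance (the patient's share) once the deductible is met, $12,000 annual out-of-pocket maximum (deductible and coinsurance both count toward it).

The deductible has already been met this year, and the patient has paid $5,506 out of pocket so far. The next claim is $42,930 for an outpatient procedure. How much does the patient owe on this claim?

With the deductible met, the entire $42,930 is subject to coinsurance.
Patient's 20% share of $42,930 is $8,586.
That would bring total out-of-pocket to $14,092, past the $12,000 cap. The patient is capped at $12,000 − $5,506 = $6,494 on this claim.

$6,494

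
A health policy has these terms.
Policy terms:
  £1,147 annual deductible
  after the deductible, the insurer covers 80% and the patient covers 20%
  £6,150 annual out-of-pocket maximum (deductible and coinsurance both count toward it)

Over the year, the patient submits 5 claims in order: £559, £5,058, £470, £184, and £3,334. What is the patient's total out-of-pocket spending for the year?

£2,838.60

#1 (£559): entire amount goes to the deductible. Patient owes £559 (running OOP £559).
#2 (£5,058): £588 to deductible, leaving £4,470; 20% of £4,470 = £894. Patient pays £1,482; OOP now £2,041.
#3 (£470): 20% coinsurance on £470 = £94. Patient pays £94; OOP now £2,135.
#4 (£184): deductible already satisfied, so patient's share is 20% × £184 = £36.80. Cost to patient: £36.80. OOP to date £2,171.80.
#5 (£3,334): deductible already satisfied, so patient's share is 20% × £3,334 = £666.80. Patient owes £666.80 (running OOP £2,838.60).
Summing the patient's payments: £559 + £1,482 + £94 + £36.80 + £666.80 = £2,838.60.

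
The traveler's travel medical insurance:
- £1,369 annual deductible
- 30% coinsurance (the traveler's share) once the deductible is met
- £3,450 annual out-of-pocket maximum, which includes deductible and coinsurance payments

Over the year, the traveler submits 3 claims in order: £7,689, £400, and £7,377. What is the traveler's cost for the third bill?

Bill 1, £7,689: £1,369 to deductible, leaving £6,320; traveler's 30% is £1,896. Traveler owes £3,265 (running OOP £3,265).
Bill 2, £400: deductible already satisfied, so traveler's share is 30% × £400 = £120. Traveler pays £120; OOP now £3,385.
Bill 3, £7,377: 30% coinsurance on £7,377 = £2,213.10. OOP would hit £5,598.10 > £3,450, so the cap limits the traveler to £3,450 − £3,385 = £65.

£65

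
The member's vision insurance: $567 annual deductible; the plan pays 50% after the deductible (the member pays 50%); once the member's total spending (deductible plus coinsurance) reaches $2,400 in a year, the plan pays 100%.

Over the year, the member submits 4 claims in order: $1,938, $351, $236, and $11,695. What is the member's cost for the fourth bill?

Bill 1, $1,938: deductible takes $567, $1,371 remains; 50% of $1,371 = $685.50. Member pays $1,252.50; OOP now $1,252.50.
Bill 2, $351: 50% coinsurance on $351 = $175.50. Member pays $175.50; OOP now $1,428.
Bill 3, $236: 50% coinsurance on $236 = $118. Member owes $118 (running OOP $1,546).
Bill 4, $11,695: 50% coinsurance on $11,695 = $5,847.50. OOP would hit $7,393.50 > $2,400, so the cap limits the member to $2,400 − $1,546 = $854.

$854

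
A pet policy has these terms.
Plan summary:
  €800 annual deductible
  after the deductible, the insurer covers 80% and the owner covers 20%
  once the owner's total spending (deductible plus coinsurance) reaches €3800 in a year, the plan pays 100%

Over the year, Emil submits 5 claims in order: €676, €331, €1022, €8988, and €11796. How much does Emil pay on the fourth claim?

Claim 1 — €676: fully absorbed by the deductible. Owner owes €676 (running OOP €676).
Claim 2 — €331: €124 finishes the deductible; €207 goes to coinsurance; 20% of €207 = €41.40. Owner pays €165.40; OOP now €841.40.
Claim 3 — €1022: deductible met; 20% of €1022 = €204.40. Owner owes €204.40 (running OOP €1045.80).
Claim 4 — €8988: deductible already satisfied, so owner's share is 20% × €8988 = €1797.60. Cost to owner: €1797.60. OOP to date €2843.40.

€1797.60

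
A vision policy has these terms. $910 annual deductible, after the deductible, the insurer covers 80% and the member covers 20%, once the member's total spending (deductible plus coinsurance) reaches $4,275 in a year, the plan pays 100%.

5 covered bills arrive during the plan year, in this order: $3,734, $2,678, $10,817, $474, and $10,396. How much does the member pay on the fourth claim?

$94.80

Bill 1, $3,734: deductible takes $910, $2,824 remains; coinsurance $2,824 × 20% = $564.80. Cost to member: $1,474.80. OOP to date $1,474.80.
Bill 2, $2,678: deductible met; 20% of $2,678 = $535.60. Member pays $535.60; OOP now $2,010.40.
Bill 3, $10,817: deductible already satisfied, so member's share is 20% × $10,817 = $2,163.40. Member owes $2,163.40 (running OOP $4,173.80).
Bill 4, $474: 20% coinsurance on $474 = $94.80. Member owes $94.80 (running OOP $4,268.60).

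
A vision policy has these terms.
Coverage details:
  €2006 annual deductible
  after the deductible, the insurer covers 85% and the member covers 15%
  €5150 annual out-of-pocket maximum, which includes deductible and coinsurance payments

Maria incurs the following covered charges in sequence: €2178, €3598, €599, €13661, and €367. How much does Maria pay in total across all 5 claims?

€4765.55

Claim 1 (€2178): €2006 finishes the deductible; €172 goes to coinsurance; coinsurance €172 × 15% = €25.80. Cost to member: €2031.80. OOP to date €2031.80.
Claim 2 (€3598): deductible met; 15% of €3598 = €539.70. Member owes €539.70 (running OOP €2571.50).
Claim 3 (€599): deductible met; 15% of €599 = €89.85. Member owes €89.85 (running OOP €2661.35).
Claim 4 (€13661): deductible met; 15% of €13661 = €2049.15. Cost to member: €2049.15. OOP to date €4710.50.
Claim 5 (€367): deductible met; 15% of €367 = €55.05. Cost to member: €55.05. OOP to date €4765.55.
Summing the member's payments: €2031.80 + €539.70 + €89.85 + €2049.15 + €55.05 = €4765.55.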